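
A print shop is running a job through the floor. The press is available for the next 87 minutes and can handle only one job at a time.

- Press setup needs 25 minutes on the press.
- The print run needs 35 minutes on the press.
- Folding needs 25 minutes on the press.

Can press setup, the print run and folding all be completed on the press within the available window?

Yes

Running back to back, the jobs need 25 + 35 + 25 = 85 minutes on the press.
Since 85 ≤ 87, they fit within the window.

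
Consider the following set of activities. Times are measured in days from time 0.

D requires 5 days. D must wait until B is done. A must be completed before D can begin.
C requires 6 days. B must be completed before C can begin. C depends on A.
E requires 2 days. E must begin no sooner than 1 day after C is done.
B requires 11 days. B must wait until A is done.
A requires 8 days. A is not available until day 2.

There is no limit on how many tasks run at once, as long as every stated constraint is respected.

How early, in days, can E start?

A waits on its own release at day 2, so it starts at day 2 and finishes at 2 + 8 = day 10.
B waits on A (finishes day 10), so it starts at day 10 and finishes at 10 + 11 = day 21.
For C: B (finishes day 21); A (finishes day 10). Taking the maximum gives a start of day 21, and it finishes at 21 + 6 = day 27.
E waits on C (finishes day 27, plus 1-day gap → day 28), so the earliest it can start is day 28.

28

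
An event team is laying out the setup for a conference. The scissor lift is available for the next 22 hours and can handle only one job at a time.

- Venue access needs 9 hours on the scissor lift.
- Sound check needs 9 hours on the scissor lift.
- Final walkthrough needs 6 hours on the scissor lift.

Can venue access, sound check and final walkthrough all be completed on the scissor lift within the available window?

Running back to back, the jobs need 9 + 9 + 6 = 24 hours on the scissor lift.
Since 24 > 22, they cannot all fit.

No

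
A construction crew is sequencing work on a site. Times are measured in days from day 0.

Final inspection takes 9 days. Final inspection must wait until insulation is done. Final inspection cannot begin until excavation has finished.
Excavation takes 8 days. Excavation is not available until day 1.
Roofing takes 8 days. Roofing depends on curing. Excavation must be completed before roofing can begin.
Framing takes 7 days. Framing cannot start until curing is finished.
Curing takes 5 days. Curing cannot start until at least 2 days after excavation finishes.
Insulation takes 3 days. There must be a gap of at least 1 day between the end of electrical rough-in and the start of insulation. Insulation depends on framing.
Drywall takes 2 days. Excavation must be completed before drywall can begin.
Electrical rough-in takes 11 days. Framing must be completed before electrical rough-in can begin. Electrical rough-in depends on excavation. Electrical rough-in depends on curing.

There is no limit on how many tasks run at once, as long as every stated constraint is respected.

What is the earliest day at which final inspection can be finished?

After its own release at day 1, excavation can start at day 1 and finishes at day 9.
Curing cannot begin until excavation (finishes day 9, plus 2-day gap → day 11). It runs from day 11 to 11 + 5 = day 16.
Framing cannot begin until curing (finishes day 16). It runs from day 16 to 16 + 7 = day 23.
For electrical rough-in: framing (finishes day 23); excavation (finishes day 9); curing (finishes day 16). Taking the maximum gives a start of day 23, and it finishes at 23 + 11 = day 34.
Insulation cannot start until electrical rough-in (finishes day 34, plus 1-day gap → day 35); framing (finishes day 23). The controlling bound is day 35, so insulation finishes at 35 + 3 = day 38.
Final inspection needs all of insulation (finishes day 38); excavation (finishes day 9). That puts its earliest start at day 38; it finishes at 38 + 9 = day 47.

47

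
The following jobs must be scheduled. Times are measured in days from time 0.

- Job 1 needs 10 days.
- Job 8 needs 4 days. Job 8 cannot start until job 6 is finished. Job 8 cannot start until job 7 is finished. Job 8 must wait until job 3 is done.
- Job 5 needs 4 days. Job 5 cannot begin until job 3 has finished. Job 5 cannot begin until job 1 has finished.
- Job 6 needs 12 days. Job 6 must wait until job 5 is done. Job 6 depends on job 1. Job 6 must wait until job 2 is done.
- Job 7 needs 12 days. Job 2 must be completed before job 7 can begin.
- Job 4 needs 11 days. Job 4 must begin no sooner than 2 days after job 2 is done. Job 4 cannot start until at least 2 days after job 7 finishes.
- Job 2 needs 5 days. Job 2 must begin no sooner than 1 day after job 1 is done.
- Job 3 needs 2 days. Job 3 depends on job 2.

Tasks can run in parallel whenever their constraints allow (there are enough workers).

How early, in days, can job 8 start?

34

Nothing blocks job 1, so it runs from day 0 to day 10.
Job 2 waits on job 1 (finishes day 10, plus 1-day gap → day 11), so it starts at day 11 and finishes at 11 + 5 = day 16.
After job 2 (finishes day 16), job 7 can start at day 16 and finishes at day 28.
Job 3 waits on job 2 (finishes day 16), so it starts at day 16 and finishes at 16 + 2 = day 18.
Job 5 cannot start until job 3 (finishes day 18); job 1 (finishes day 10). The controlling bound is day 18, so job 5 finishes at 18 + 4 = day 22.
Job 6 cannot start until job 5 (finishes day 22); job 1 (finishes day 10); job 2 (finishes day 16). The controlling bound is day 22, so job 6 finishes at 22 + 12 = day 34.
Job 8 waits on job 6 (finishes day 34); job 7 (finishes day 28); job 3 (finishes day 18). The latest of these is day 34, which is the earliest job 8 can start.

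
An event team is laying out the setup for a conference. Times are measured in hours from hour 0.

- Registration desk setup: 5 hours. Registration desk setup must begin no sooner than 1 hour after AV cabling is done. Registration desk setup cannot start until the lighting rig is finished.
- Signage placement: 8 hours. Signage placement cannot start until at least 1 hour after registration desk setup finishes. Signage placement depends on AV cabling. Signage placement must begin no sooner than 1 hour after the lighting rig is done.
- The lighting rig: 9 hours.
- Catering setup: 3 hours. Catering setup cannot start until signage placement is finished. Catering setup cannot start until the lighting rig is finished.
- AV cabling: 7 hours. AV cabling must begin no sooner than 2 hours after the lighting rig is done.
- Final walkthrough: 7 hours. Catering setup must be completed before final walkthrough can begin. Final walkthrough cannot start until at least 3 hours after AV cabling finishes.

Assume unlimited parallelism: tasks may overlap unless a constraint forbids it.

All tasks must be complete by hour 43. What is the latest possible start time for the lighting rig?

0

Final walkthrough has no dependents, so it just needs to finish by hour 43. Starting by 43 − 7 = hour 36 achieves that.
Catering setup must finish before final walkthrough (must start by hour 36). With a 3-hour duration, catering setup must start by 36 − 3 = hour 33.
Since catering setup (must start by hour 33) depends on it, signage placement must finish by hour 33. Backing off its 8-hour duration gives a latest start of hour 25.
Since signage placement (must start by hour 25, minus 1-hour gap → hour 24) depends on it, registration desk setup must finish by hour 24. Backing off its 5-hour duration gives a latest start of hour 19.
AV cabling has several dependents: registration desk setup (must start by hour 19, minus 1-hour gap → hour 18); signage placement (must start by hour 25); final walkthrough (must start by hour 36, minus 3-hour gap → hour 33). The earliest of those limits is hour 18, so AV cabling must start by 18 − 7 = hour 11.
The lighting rig feeds AV cabling (must start by hour 11, minus 2-hour gap → hour 9); registration desk setup (must start by hour 19); signage placement (must start by hour 25, minus 1-hour gap → hour 24); catering setup (must start by hour 33). Taking the minimum, the lighting rig must finish by hour 9 and start by 9 − 9 = hour 0.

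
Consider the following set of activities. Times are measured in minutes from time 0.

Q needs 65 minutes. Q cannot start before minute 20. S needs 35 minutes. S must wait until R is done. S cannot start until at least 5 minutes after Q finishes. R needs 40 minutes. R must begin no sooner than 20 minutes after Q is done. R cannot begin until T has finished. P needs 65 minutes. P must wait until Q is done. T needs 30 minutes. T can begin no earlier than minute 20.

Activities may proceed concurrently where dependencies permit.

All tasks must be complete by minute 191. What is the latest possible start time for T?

Nothing follows S; the deadline of minute 191 is its only limit. It must start by 191 − 35 = minute 156.
R must finish before S (must start by minute 156). With a 40-minute duration, R must start by 156 − 40 = minute 116.
T has to be done before R (must start by minute 116). That means finishing by minute 116, i.e. starting by 116 − 30 = minute 86.

86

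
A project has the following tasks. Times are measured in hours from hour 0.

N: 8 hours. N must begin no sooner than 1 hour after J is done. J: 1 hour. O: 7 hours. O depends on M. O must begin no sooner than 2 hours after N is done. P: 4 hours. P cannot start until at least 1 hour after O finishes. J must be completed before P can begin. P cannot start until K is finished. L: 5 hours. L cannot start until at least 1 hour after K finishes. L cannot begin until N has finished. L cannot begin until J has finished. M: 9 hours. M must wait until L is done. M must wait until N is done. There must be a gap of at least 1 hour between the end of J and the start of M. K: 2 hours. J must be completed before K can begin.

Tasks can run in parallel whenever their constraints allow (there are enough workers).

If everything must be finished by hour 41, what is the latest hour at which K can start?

P has no dependents, so it just needs to finish by hour 41. Starting by 41 − 4 = hour 37 achieves that.
O must finish before P (must start by hour 37, minus 1-hour gap → hour 36). With a 7-hour duration, O must start by 36 − 7 = hour 29.
M feeds into O (must start by hour 29); so M must finish by hour 29 and therefore start by hour 20.
L has to be done before M (must start by hour 20). That means finishing by hour 20, i.e. starting by 20 − 5 = hour 15.
K feeds L (must start by hour 15, minus 1-hour gap → hour 14); P (must start by hour 37). Taking the minimum, K must finish by hour 14 and start by 14 − 2 = hour 12.

12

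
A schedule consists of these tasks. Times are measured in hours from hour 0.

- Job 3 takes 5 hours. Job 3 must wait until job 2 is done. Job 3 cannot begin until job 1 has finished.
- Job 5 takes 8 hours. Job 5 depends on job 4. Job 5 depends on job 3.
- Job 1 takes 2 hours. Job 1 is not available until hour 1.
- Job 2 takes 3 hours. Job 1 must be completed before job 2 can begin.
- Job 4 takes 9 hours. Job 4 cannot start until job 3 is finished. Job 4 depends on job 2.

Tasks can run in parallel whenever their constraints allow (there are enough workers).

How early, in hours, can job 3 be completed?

11

After its own release at hour 1, job 1 can start at hour 1 and finishes at hour 3.
After job 1 (finishes hour 3), job 2 can start at hour 3 and finishes at hour 6.
Job 3 cannot start until job 2 (finishes hour 6); job 1 (finishes hour 3). The controlling bound is hour 6, so job 3 finishes at 6 + 5 = hour 11.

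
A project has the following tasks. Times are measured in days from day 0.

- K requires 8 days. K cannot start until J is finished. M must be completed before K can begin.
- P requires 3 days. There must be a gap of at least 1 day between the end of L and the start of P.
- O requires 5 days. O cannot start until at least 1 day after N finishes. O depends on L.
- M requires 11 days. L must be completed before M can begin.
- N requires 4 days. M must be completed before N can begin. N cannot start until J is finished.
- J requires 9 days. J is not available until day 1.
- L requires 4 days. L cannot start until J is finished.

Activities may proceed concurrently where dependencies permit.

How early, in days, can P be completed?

J cannot begin until its own release at day 1. It runs from day 1 to 1 + 9 = day 10.
After J (finishes day 10), L can start at day 10 and finishes at day 14.
P cannot begin until L (finishes day 14, plus 1-day gap → day 15). It runs from day 15 to 15 + 3 = day 18.

18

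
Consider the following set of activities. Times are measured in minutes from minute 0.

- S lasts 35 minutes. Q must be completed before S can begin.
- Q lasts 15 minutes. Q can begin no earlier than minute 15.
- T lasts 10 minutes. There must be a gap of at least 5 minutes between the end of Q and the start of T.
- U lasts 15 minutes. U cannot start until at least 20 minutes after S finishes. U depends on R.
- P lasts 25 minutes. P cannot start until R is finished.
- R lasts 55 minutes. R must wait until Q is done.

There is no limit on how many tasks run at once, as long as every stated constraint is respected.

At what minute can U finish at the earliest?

100

Q waits on its own release at minute 15, so it starts at minute 15 and finishes at 15 + 15 = minute 30.
S waits on Q (finishes minute 30), so it starts at minute 30 and finishes at 30 + 35 = minute 65.
After Q (finishes minute 30), R can start at minute 30 and finishes at minute 85.
U cannot start until S (finishes minute 65, plus 20-minute gap → minute 85); R (finishes minute 85). The controlling bound is minute 85, so U finishes at 85 + 15 = minute 100.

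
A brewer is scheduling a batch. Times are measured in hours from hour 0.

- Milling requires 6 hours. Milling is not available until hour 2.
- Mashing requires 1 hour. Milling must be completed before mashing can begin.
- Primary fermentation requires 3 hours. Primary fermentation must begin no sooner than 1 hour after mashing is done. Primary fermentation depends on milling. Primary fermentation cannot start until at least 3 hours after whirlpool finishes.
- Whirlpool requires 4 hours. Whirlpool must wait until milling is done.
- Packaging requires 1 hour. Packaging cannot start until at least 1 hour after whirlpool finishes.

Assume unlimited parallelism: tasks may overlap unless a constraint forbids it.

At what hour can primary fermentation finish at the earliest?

After its own release at hour 2, milling can start at hour 2 and finishes at hour 8.
After milling (finishes hour 8), whirlpool can start at hour 8 and finishes at hour 12.
Mashing cannot begin until milling (finishes hour 8). It runs from hour 8 to 8 + 1 = hour 9.
For primary fermentation: mashing (finishes hour 9, plus 1-hour gap → hour 10); milling (finishes hour 8); whirlpool (finishes hour 12, plus 3-hour gap → hour 15). Taking the maximum gives a start of hour 15, and it finishes at 15 + 3 = hour 18.

18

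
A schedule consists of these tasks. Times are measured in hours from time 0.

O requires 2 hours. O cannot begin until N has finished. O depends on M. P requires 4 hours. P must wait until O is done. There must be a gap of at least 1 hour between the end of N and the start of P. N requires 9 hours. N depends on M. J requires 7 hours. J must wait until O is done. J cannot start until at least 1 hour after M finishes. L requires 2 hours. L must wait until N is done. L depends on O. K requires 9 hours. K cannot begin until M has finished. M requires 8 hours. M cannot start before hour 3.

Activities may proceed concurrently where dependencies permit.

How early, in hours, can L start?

M waits on its own release at hour 3, so it starts at hour 3 and finishes at 3 + 8 = hour 11.
N cannot begin until M (finishes hour 11). It runs from hour 11 to 11 + 9 = hour 20.
O cannot start until N (finishes hour 20); M (finishes hour 11). The controlling bound is hour 20, so O finishes at 20 + 2 = hour 22.
L waits on N (finishes hour 20); O (finishes hour 22). The latest of these is hour 22, which is the earliest L can start.

22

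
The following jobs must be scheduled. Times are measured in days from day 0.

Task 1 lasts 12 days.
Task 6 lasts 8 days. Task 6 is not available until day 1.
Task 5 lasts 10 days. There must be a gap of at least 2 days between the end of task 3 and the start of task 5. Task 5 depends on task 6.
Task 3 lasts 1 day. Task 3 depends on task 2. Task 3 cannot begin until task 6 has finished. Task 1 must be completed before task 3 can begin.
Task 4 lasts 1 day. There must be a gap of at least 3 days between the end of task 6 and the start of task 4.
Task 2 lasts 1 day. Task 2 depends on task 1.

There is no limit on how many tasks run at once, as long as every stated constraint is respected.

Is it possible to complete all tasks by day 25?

No

After its own release at day 1, task 6 can start at day 1 and finishes at day 9.
Task 4 waits on task 6 (finishes day 9, plus 3-day gap → day 12), so it starts at day 12 and finishes at 12 + 1 = day 13.
Task 1 can start immediately at day 0; it finishes at day 12.
After task 1 (finishes day 12), task 2 can start at day 12 and finishes at day 13.
For task 3: task 2 (finishes day 13); task 6 (finishes day 9); task 1 (finishes day 12). Taking the maximum gives a start of day 13, and it finishes at 13 + 1 = day 14.
For task 5: task 3 (finishes day 14, plus 2-day gap → day 16); task 6 (finishes day 9). Taking the maximum gives a start of day 16, and it finishes at 16 + 10 = day 26.
The earliest everything can be done is day 26, which is after the deadline of 25, so it is not possible.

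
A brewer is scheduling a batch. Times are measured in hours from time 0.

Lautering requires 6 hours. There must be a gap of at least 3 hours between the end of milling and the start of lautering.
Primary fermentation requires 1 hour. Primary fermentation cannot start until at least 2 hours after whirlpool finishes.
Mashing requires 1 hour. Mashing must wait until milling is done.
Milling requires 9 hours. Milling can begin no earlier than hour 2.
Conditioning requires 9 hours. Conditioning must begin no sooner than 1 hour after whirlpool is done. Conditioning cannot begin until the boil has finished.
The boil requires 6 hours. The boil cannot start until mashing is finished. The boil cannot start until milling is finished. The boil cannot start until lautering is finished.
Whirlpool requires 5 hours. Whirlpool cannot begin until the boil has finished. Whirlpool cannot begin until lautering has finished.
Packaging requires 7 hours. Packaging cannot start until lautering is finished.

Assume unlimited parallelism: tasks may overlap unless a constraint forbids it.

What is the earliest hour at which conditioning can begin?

32

After its own release at hour 2, milling can start at hour 2 and finishes at hour 11.
Lautering waits on milling (finishes hour 11, plus 3-hour gap → hour 14), so it starts at hour 14 and finishes at 14 + 6 = hour 20.
Mashing waits on milling (finishes hour 11), so it starts at hour 11 and finishes at 11 + 1 = hour 12.
The boil needs all of mashing (finishes hour 12); milling (finishes hour 11); lautering (finishes hour 20). That puts its earliest start at hour 20; it finishes at 20 + 6 = hour 26.
Whirlpool needs all of the boil (finishes hour 26); lautering (finishes hour 20). That puts its earliest start at hour 26; it finishes at 26 + 5 = hour 31.
Conditioning waits on whirlpool (finishes hour 31, plus 1-hour gap → hour 32); the boil (finishes hour 26). The latest of these is hour 32, which is the earliest conditioning can start.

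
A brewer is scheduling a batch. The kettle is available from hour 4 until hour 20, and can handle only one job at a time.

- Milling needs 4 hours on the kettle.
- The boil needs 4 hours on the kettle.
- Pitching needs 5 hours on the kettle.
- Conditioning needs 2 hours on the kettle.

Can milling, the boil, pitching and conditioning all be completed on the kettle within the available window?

Yes

The kettle window is 20 − 4 = 16 hours.
Running back to back, the jobs need 4 + 4 + 5 + 2 = 15 hours on the kettle.
Since 15 ≤ 16, they fit within the window.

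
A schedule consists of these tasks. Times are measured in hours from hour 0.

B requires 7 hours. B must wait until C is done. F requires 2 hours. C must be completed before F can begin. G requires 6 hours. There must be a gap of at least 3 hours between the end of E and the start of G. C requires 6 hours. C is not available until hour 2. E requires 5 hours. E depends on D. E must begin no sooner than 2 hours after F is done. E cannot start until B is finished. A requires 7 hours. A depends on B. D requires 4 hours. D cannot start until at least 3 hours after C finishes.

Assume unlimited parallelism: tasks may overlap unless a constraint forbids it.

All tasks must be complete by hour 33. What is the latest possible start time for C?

A has no dependents, so it just needs to finish by hour 33. Starting by 33 − 7 = hour 26 achieves that.
G has no dependents, so it just needs to finish by hour 33. Starting by 33 − 6 = hour 27 achieves that.
E must finish before G (must start by hour 27, minus 3-hour gap → hour 24). With a 5-hour duration, E must start by 24 − 5 = hour 19.
B must finish in time for A (must start by hour 26); E (must start by hour 19). The tightest is hour 19, so B must start by 19 − 7 = hour 12.
D must finish before E (must start by hour 19). With a 4-hour duration, D must start by 19 − 4 = hour 15.
F feeds into E (must start by hour 19, minus 2-hour gap → hour 17); so F must finish by hour 17 and therefore start by hour 15.
C feeds B (must start by hour 12); D (must start by hour 15, minus 3-hour gap → hour 12); F (must start by hour 15). Taking the minimum, C must finish by hour 12 and start by 12 − 6 = hour 6.

6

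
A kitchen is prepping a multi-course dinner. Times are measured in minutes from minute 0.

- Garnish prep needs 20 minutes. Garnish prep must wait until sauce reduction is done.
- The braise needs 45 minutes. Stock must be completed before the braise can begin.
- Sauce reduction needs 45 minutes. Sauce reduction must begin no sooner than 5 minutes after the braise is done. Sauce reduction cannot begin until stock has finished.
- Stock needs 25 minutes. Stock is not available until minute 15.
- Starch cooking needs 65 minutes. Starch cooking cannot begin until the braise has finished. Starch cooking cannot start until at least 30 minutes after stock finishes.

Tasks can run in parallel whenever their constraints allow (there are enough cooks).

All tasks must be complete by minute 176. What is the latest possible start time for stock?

36

Garnish prep has no dependents, so it just needs to finish by minute 176. Starting by 176 − 20 = minute 156 achieves that.
Sauce reduction must finish before garnish prep (must start by minute 156). With a 45-minute duration, sauce reduction must start by 156 − 45 = minute 111.
Starch cooking must finish by minute 176; it takes 65 minutes, so it must start by 176 − 65 = minute 111.
The braise has several dependents: sauce reduction (must start by minute 111, minus 5-minute gap → minute 106); starch cooking (must start by minute 111). The earliest of those limits is minute 106, so the braise must start by 106 − 45 = minute 61.
For stock: the braise (must start by minute 61); sauce reduction (must start by minute 111); starch cooking (must start by minute 111, minus 30-minute gap → minute 81). The most restrictive is minute 61; with a 25-minute duration, stock must start by minute 36.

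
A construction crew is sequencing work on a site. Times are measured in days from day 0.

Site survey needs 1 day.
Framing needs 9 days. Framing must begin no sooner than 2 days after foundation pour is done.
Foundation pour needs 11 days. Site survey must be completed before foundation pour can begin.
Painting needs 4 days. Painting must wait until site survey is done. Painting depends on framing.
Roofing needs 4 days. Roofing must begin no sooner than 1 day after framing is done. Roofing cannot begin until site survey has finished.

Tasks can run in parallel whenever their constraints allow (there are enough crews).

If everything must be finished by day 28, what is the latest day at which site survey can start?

0

Roofing has no dependents, so it just needs to finish by day 28. Starting by 28 − 4 = day 24 achieves that.
To finish by day 28, painting (duration 4) must start no later than day 24.
Framing has several dependents: roofing (must start by day 24, minus 1-day gap → day 23); painting (must start by day 24). The earliest of those limits is day 23, so framing must start by 23 − 9 = day 14.
Foundation pour has to be done before framing (must start by day 14, minus 2-day gap → day 12). That means finishing by day 12, i.e. starting by 12 − 11 = day 1.
Site survey must finish in time for foundation pour (must start by day 1); roofing (must start by day 24); painting (must start by day 24). The tightest is day 1, so site survey must start by 1 − 1 = day 0.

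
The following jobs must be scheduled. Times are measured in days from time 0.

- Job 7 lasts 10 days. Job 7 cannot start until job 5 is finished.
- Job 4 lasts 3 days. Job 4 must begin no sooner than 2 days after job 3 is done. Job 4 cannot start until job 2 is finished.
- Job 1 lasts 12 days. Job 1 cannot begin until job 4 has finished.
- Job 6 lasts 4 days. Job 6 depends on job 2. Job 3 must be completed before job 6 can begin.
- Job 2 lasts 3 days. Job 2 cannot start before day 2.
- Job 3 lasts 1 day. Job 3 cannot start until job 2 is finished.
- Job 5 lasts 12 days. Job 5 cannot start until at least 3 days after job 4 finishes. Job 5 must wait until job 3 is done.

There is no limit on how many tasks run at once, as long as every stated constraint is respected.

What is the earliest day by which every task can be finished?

36

Job 2 waits on its own release at day 2, so it starts at day 2 and finishes at 2 + 3 = day 5.
After job 2 (finishes day 5), job 3 can start at day 5 and finishes at day 6.
Job 6 cannot start until job 2 (finishes day 5); job 3 (finishes day 6). The controlling bound is day 6, so job 6 finishes at 6 + 4 = day 10.
Job 4 cannot start until job 3 (finishes day 6, plus 2-day gap → day 8); job 2 (finishes day 5). The controlling bound is day 8, so job 4 finishes at 8 + 3 = day 11.
For job 5: job 4 (finishes day 11, plus 3-day gap → day 14); job 3 (finishes day 6). Taking the maximum gives a start of day 14, and it finishes at 14 + 12 = day 26.
After job 5 (finishes day 26), job 7 can start at day 26 and finishes at day 36.
After job 4 (finishes day 11), job 1 can start at day 11 and finishes at day 23.
All tasks are finished once the last one completes. Finish times: Job 1 at 23, Job 2 at 5, Job 3 at 6, Job 4 at 11, Job 5 at 26, Job 6 at 10, Job 7 at 36. The latest is day 36.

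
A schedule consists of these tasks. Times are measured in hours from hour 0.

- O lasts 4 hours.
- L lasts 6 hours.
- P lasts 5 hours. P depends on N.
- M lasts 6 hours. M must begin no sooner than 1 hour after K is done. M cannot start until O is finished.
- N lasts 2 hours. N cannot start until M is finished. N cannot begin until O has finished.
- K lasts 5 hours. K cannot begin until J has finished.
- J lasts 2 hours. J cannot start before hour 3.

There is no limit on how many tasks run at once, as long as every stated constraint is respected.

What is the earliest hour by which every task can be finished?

Nothing blocks O, so it runs from hour 0 to hour 4.
Nothing blocks L, so it runs from hour 0 to hour 6.
J waits on its own release at hour 3, so it starts at hour 3 and finishes at 3 + 2 = hour 5.
K waits on J (finishes hour 5), so it starts at hour 5 and finishes at 5 + 5 = hour 10.
For M: K (finishes hour 10, plus 1-hour gap → hour 11); O (finishes hour 4). Taking the maximum gives a start of hour 11, and it finishes at 11 + 6 = hour 17.
N cannot start until M (finishes hour 17); O (finishes hour 4). The controlling bound is hour 17, so N finishes at 17 + 2 = hour 19.
P waits on N (finishes hour 19), so it starts at hour 19 and finishes at 19 + 5 = hour 24.
All tasks are finished once the last one completes. Finish times: J at 5, K at 10, L at 6, M at 17, N at 19, O at 4, P at 24. The latest is hour 24.

24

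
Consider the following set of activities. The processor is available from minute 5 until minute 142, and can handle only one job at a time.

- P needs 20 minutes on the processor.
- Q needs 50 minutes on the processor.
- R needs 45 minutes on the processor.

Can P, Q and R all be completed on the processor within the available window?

The processor window is 142 − 5 = 137 minutes.
Running back to back, the jobs need 20 + 50 + 45 = 115 minutes on the processor.
Since 115 ≤ 137, they fit within the window.

Yes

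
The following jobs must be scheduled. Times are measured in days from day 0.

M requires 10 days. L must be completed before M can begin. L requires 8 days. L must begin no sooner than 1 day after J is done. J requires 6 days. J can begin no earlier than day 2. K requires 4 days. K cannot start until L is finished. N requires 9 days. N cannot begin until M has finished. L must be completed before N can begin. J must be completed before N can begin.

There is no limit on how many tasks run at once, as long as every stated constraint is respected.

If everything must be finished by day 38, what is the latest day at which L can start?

K must finish by day 38; it takes 4 days, so it must start by 38 − 4 = day 34.
N has no dependents, so it just needs to finish by day 38. Starting by 38 − 9 = day 29 achieves that.
Since N (must start by day 29) depends on it, M must finish by day 29. Backing off its 10-day duration gives a latest start of day 19.
L has several dependents: K (must start by day 34); M (must start by day 19); N (must start by day 29). The earliest of those limits is day 19, so L must start by 19 − 8 = day 11.

11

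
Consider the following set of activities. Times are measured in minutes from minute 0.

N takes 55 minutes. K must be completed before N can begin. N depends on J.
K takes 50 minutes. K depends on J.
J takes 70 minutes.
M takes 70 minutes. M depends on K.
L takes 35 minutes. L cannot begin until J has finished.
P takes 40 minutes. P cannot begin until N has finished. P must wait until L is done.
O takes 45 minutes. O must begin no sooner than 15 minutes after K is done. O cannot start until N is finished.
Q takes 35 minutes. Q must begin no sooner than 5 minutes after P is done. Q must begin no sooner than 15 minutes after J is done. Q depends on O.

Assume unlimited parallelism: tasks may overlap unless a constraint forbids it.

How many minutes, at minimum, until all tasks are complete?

J can start immediately at minute 0; it finishes at minute 70.
L cannot begin until J (finishes minute 70). It runs from minute 70 to 70 + 35 = minute 105.
K waits on J (finishes minute 70), so it starts at minute 70 and finishes at 70 + 50 = minute 120.
N needs all of K (finishes minute 120); J (finishes minute 70). That puts its earliest start at minute 120; it finishes at 120 + 55 = minute 175.
P needs all of N (finishes minute 175); L (finishes minute 105). That puts its earliest start at minute 175; it finishes at 175 + 40 = minute 215.
O cannot start until K (finishes minute 120, plus 15-minute gap → minute 135); N (finishes minute 175). The controlling bound is minute 175, so O finishes at 175 + 45 = minute 220.
For Q: P (finishes minute 215, plus 5-minute gap → minute 220); J (finishes minute 70, plus 15-minute gap → minute 85); O (finishes minute 220). Taking the maximum gives a start of minute 220, and it finishes at 220 + 35 = minute 255.
M cannot begin until K (finishes minute 120). It runs from minute 120 to 120 + 70 = minute 190.
All tasks are finished once the last one completes. Finish times: J at 70, K at 120, L at 105, M at 190, N at 175, O at 220, P at 215, Q at 255. The latest is minute 255.

255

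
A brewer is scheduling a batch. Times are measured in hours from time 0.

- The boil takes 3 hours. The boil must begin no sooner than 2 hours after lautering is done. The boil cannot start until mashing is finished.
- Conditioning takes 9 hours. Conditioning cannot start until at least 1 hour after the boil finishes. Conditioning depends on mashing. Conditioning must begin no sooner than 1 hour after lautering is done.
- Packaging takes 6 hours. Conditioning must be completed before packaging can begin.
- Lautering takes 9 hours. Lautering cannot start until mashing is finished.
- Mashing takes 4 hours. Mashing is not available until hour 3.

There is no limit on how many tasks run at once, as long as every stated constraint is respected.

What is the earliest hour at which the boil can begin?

Mashing waits on its own release at hour 3, so it starts at hour 3 and finishes at 3 + 4 = hour 7.
Lautering waits on mashing (finishes hour 7), so it starts at hour 7 and finishes at 7 + 9 = hour 16.
The boil waits on lautering (finishes hour 16, plus 2-hour gap → hour 18); mashing (finishes hour 7). The latest of these is hour 18, which is the earliest the boil can start.

18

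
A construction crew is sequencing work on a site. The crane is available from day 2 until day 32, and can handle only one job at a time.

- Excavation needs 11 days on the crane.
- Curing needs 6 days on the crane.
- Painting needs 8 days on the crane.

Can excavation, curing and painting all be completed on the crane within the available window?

The crane window is 32 − 2 = 30 days.
Running back to back, the jobs need 11 + 6 + 8 = 25 days on the crane.
Since 25 ≤ 30, they fit within the window.

Yes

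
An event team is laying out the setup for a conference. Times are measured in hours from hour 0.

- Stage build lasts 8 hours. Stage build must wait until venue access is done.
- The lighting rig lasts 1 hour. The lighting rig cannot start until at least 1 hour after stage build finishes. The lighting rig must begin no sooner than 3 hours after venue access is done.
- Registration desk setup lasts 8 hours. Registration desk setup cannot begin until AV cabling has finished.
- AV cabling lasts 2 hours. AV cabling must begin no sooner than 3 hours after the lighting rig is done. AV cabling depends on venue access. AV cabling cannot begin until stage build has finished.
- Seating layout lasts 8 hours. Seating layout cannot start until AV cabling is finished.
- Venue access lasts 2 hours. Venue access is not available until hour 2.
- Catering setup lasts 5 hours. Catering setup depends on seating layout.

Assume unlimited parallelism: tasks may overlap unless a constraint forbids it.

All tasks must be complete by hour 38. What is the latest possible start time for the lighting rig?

Catering setup has no dependents, so it just needs to finish by hour 38. Starting by 38 − 5 = hour 33 achieves that.
Seating layout has to be done before catering setup (must start by hour 33). That means finishing by hour 33, i.e. starting by 33 − 8 = hour 25.
Registration desk setup has no dependents, so it just needs to finish by hour 38. Starting by 38 − 8 = hour 30 achieves that.
AV cabling has several dependents: seating layout (must start by hour 25); registration desk setup (must start by hour 30). The earliest of those limits is hour 25, so AV cabling must start by 25 − 2 = hour 23.
The lighting rig feeds into AV cabling (must start by hour 23, minus 3-hour gap → hour 20); so the lighting rig must finish by hour 20 and therefore start by hour 19.

19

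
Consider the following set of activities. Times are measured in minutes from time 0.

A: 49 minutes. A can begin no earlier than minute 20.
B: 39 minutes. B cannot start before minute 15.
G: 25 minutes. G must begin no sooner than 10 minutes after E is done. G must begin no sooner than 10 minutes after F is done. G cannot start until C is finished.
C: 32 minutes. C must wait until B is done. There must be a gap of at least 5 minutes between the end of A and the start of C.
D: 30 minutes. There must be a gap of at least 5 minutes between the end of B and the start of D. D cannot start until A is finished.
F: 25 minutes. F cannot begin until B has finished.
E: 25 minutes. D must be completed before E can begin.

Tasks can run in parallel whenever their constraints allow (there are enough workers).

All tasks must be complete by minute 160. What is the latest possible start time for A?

G has no dependents, so it just needs to finish by minute 160. Starting by 160 − 25 = minute 135 achieves that.
Since G (must start by minute 135) depends on it, C must finish by minute 135. Backing off its 32-minute duration gives a latest start of minute 103.
E has to be done before G (must start by minute 135, minus 10-minute gap → minute 125). That means finishing by minute 125, i.e. starting by 125 − 25 = minute 100.
D must finish before E (must start by minute 100). With a 30-minute duration, D must start by 100 − 30 = minute 70.
A feeds C (must start by minute 103, minus 5-minute gap → minute 98); D (must start by minute 70). Taking the minimum, A must finish by minute 70 and start by 70 − 49 = minute 21.

21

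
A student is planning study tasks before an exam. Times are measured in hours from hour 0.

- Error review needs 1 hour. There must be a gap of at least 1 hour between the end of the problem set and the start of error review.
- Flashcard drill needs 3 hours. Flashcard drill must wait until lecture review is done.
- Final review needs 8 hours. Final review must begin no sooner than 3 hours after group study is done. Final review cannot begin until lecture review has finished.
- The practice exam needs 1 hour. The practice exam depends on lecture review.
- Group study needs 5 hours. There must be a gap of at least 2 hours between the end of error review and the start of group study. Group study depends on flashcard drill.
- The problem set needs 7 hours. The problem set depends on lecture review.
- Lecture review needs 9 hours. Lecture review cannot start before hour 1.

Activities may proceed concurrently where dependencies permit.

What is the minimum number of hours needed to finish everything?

37

Lecture review waits on its own release at hour 1, so it starts at hour 1 and finishes at 1 + 9 = hour 10.
After lecture review (finishes hour 10), the practice exam can start at hour 10 and finishes at hour 11.
After lecture review (finishes hour 10), flashcard drill can start at hour 10 and finishes at hour 13.
The problem set waits on lecture review (finishes hour 10), so it starts at hour 10 and finishes at 10 + 7 = hour 17.
After the problem set (finishes hour 17, plus 1-hour gap → hour 18), error review can start at hour 18 and finishes at hour 19.
For group study: error review (finishes hour 19, plus 2-hour gap → hour 21); flashcard drill (finishes hour 13). Taking the maximum gives a start of hour 21, and it finishes at 21 + 5 = hour 26.
Final review needs all of group study (finishes hour 26, plus 3-hour gap → hour 29); lecture review (finishes hour 10). That puts its earliest start at hour 29; it finishes at 29 + 8 = hour 37.
All tasks are finished once the last one completes. Finish times: Lecture review at 10, The problem set at 17, Flashcard drill at 13, The practice exam at 11, Error review at 19, Group study at 26, Final review at 37. The latest is hour 37.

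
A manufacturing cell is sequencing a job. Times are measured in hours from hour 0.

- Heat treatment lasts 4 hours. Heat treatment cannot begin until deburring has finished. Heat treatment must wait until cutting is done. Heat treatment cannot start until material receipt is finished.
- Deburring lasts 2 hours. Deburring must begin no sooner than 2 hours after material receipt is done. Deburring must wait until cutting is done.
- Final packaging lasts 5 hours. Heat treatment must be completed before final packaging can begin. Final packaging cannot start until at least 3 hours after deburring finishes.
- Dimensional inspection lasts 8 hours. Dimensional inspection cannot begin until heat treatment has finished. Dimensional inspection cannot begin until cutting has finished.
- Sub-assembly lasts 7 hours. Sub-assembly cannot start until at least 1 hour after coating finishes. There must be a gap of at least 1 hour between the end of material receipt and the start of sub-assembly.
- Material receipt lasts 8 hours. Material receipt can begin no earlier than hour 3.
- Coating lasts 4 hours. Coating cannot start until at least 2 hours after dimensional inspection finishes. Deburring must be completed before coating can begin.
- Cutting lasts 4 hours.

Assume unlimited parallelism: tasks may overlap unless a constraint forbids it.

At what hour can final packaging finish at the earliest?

Cutting has no prerequisites, so it starts at hour 0 and finishes at hour 4.
After its own release at hour 3, material receipt can start at hour 3 and finishes at hour 11.
Deburring has to wait for material receipt (finishes hour 11, plus 2-hour gap → hour 13); cutting (finishes hour 4). The latest of these is hour 13, so deburring runs hour 13 to 13 + 2 = hour 15.
Heat treatment cannot start until deburring (finishes hour 15); cutting (finishes hour 4); material receipt (finishes hour 11). The controlling bound is hour 15, so heat treatment finishes at 15 + 4 = hour 19.
Final packaging needs all of heat treatment (finishes hour 19); deburring (finishes hour 15, plus 3-hour gap → hour 18). That puts its earliest start at hour 19; it finishes at 19 + 5 = hour 24.

24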